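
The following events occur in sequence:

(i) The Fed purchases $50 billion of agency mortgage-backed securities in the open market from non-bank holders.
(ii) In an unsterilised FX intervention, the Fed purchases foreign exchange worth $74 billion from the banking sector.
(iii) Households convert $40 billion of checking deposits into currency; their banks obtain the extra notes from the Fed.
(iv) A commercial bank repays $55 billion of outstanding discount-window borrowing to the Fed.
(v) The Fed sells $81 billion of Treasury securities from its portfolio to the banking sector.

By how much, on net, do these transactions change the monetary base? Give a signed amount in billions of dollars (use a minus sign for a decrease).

-$12 billion

Fed balance sheet:
  Assets:      Securities −$31B, Loans to banks −$55B, Foreign assets +$74B
  Liabilities: Bank reserves −$52B, Currency in circulation +$40B
Monetary base = currency + reserves: +$40B + (−$52B) = -$12 billion.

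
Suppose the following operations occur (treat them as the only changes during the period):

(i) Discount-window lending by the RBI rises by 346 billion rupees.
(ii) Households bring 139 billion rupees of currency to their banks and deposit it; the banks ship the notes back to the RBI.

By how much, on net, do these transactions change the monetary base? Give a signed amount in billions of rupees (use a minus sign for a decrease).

+346 billion

Discount-window loan 346 billion rupees: RBI balance sheet expands → +346B.
Currency deposit 139 billion rupees: just a shift between currency and reserves — both are base money → 0.
Net: 346 + 0 = +346 billion.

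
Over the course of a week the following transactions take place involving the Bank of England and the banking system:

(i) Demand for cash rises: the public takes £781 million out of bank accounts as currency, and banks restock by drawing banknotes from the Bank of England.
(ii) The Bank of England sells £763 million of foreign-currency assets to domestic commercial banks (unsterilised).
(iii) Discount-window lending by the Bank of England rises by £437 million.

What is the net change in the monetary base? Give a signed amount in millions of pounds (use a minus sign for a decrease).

-£326 million

Bank of England balance sheet:
  Assets:      Loans to banks +£437M, Foreign assets −£763M
  Liabilities: Bank reserves −£1107M, Currency in circulation +£781M
Commercial banking system:
  Assets:      Reserves at CB −£1107M, Foreign assets +£763M
  Liabilities: Checkable deposits −£781M, Borrowings from CB +£437M
Monetary base = currency + reserves: +£781M + (−£1107M) = -£326 million.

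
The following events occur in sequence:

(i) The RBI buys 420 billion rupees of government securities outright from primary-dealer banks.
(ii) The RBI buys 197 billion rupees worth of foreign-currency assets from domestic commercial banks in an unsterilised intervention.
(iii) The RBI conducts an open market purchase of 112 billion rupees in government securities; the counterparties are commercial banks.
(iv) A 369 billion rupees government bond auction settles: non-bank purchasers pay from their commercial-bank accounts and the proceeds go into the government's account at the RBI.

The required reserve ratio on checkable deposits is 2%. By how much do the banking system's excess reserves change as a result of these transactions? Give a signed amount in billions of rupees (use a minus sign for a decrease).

OMO purchase (from banks) 420 billion rupees: reserves +420B, deposits 0.
FX purchase 197 billion rupees: reserves +197B, deposits 0.
OMO purchase (from banks) 112 billion rupees: reserves +112B, deposits 0.
Government account inflow 369 billion rupees: reserves −369B, deposits −369B.
Totals: Δreserves = +360B, Δdeposits = −369B.
Δrequired reserves = 2% × −369B = −7.38B.
Δexcess reserves = Δreserves − Δrequired = +360B − (−7.38B) = +367.38 billion.

+367.38 billion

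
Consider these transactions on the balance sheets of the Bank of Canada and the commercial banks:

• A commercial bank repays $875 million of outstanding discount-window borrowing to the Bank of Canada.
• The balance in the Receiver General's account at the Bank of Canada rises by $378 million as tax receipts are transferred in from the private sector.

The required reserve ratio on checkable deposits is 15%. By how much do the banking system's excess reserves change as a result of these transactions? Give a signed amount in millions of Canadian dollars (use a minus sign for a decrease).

Discount-window repayment $875 million: reserves −$875M, deposits 0.
Government account inflow $378 million: reserves −$378M, deposits −$378M.
Totals: Δreserves = −$1253M, Δdeposits = −$378M.
Δrequired reserves = 15% × −$378M = −$56.7M.
Δexcess reserves = Δreserves − Δrequired = −$1253M − (−$56.7M) = -$1196.3 million.

-$1196.3 million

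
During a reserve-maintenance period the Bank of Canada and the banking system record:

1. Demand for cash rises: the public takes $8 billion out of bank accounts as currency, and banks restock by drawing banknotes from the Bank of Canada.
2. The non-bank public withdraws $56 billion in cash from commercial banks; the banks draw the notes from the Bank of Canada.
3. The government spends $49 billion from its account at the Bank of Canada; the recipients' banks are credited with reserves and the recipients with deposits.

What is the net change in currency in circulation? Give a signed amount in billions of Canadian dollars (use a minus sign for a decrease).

Currency withdrawal $8 billion: notes leave the central bank → +$8B.
Currency withdrawal $56 billion: notes leave the central bank → +$56B.
Government spending $49 billion: no currency enters or leaves circulation → 0.
Net: 8 + 56 + 0 = +$64 billion.

+$64 billion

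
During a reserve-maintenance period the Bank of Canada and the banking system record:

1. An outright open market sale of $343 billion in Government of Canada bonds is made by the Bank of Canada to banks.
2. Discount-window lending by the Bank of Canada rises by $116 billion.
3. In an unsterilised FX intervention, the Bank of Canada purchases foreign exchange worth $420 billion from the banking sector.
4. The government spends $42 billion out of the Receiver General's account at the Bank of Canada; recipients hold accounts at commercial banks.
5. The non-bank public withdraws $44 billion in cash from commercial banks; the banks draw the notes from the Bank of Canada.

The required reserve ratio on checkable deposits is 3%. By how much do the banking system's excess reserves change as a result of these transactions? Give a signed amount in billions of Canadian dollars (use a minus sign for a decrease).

+$191.06 billion

OMO sale (to banks) $343 billion: reserves −$343B, deposits 0.
Discount-window loan $116 billion: reserves +$116B, deposits 0.
FX purchase $420 billion: reserves +$420B, deposits 0.
Government spending $42 billion: reserves +$42B, deposits +$42B.
Currency withdrawal $44 billion: reserves −$44B, deposits −$44B.
Totals: Δreserves = +$191B, Δdeposits = −$2B.
Δrequired reserves = 3% × −$2B = −$0.06B.
Δexcess reserves = Δreserves − Δrequired = +$191B − (−$0.06B) = +$191.06 billion.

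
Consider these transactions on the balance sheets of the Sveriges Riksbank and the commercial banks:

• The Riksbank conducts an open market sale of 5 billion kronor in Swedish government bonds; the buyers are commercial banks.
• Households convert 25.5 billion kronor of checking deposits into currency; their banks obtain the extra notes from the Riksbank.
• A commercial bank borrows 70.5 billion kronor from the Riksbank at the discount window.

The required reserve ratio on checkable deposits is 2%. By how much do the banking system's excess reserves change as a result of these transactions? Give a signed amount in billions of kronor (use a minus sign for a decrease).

+40.51 billion

OMO sale (to banks) 5 billion kronor: reserves −5B, deposits 0.
Currency withdrawal 25.5 billion kronor: reserves −25.5B, deposits −25.5B.
Discount-window loan 70.5 billion kronor: reserves +70.5B, deposits 0.
Totals: Δreserves = +40B, Δdeposits = −25.5B.
Δrequired reserves = 2% × −25.5B = −0.51B.
Δexcess reserves = Δreserves − Δrequired = +40B − (−0.51B) = +40.51 billion.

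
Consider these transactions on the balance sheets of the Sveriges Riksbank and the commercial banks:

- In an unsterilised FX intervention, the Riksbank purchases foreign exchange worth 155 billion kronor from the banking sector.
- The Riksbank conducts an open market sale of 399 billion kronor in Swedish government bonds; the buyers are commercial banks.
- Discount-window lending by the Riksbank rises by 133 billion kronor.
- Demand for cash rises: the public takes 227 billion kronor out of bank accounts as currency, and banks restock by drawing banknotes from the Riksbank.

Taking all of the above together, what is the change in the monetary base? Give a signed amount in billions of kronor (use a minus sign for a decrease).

-111 billion

FX purchase 155 billion kronor: Riksbank balance sheet expands → +155B.
OMO sale (to banks) 399 billion kronor: Riksbank balance sheet contracts → −399B.
Discount-window loan 133 billion kronor: Riksbank balance sheet expands → +133B.
Currency withdrawal 227 billion kronor: just a shift between currency and reserves — both are base money → 0.
Net: 155 − 399 + 133 + 0 = -111 billion.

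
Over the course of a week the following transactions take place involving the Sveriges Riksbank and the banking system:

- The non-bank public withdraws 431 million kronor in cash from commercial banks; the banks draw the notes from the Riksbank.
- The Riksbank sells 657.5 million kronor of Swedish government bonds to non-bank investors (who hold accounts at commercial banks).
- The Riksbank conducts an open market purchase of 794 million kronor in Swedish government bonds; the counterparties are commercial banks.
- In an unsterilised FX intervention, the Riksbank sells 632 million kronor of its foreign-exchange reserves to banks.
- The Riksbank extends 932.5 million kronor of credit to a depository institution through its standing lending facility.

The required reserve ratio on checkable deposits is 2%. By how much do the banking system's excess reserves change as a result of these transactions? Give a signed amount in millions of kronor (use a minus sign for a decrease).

Currency withdrawal 431 million kronor: reserves −431M, deposits −431M.
Asset sale (to non-banks) 657.5 million kronor: reserves −657.5M, deposits −657.5M.
OMO purchase (from banks) 794 million kronor: reserves +794M, deposits 0.
FX sale 632 million kronor: reserves −632M, deposits 0.
Discount-window loan 932.5 million kronor: reserves +932.5M, deposits 0.
Totals: Δreserves = +6M, Δdeposits = −1088.5M.
Δrequired reserves = 2% × −1088.5M = −21.77M.
Δexcess reserves = Δreserves − Δrequired = +6M − (−21.77M) = +27.77 million.

+27.77 million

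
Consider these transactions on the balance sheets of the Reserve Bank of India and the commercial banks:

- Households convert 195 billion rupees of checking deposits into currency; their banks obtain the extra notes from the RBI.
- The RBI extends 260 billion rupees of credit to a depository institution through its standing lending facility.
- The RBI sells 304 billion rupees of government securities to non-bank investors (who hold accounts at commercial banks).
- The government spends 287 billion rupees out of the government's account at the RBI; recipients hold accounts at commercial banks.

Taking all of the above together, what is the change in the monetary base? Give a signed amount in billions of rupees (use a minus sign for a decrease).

+243 billion

Currency withdrawal 195 billion rupees: just a shift between currency and reserves — both are base money → 0.
Discount-window loan 260 billion rupees: RBI balance sheet expands → +260B.
Asset sale (to non-banks) 304 billion rupees: RBI balance sheet contracts → −304B.
Government spending 287 billion rupees: a non-base liability converts back to reserves → +287B.
Net: 0 + 260 − 304 + 287 = +243 billion.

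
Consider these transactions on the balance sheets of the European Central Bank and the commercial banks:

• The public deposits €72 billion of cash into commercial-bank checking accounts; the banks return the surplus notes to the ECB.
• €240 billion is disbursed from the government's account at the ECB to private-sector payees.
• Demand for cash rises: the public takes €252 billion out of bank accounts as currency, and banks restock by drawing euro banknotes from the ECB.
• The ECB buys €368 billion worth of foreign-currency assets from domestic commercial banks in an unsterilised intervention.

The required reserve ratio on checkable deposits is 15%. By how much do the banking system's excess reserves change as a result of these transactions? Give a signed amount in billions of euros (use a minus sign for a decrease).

+€419 billion

Currency deposit €72 billion: reserves +€72B, deposits +€72B.
Government spending €240 billion: reserves +€240B, deposits +€240B.
Currency withdrawal €252 billion: reserves −€252B, deposits −€252B.
FX purchase €368 billion: reserves +€368B, deposits 0.
Totals: Δreserves = +€428B, Δdeposits = +€60B.
Δrequired reserves = 15% × +€60B = +€9B.
Δexcess reserves = Δreserves − Δrequired = +€428B − (+€9B) = +€419 billion.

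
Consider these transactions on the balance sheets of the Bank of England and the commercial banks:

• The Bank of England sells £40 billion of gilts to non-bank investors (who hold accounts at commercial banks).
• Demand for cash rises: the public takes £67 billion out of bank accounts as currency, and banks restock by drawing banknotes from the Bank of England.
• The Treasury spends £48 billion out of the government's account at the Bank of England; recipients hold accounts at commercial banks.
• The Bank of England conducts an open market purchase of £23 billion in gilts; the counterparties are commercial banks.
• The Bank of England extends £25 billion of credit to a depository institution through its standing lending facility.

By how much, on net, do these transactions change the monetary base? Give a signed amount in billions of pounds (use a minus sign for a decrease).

+£56 billion

Bank of England balance sheet:
  Assets:      Securities −£17B, Loans to banks +£25B
  Liabilities: Bank reserves −£11B, Currency in circulation +£67B, Government deposits −£48B
Commercial banking system:
  Assets:      Reserves at CB −£11B, Securities −£23B
  Liabilities: Checkable deposits −£59B, Borrowings from CB +£25B
Monetary base = currency + reserves: +£67B + (−£11B) = +£56 billion.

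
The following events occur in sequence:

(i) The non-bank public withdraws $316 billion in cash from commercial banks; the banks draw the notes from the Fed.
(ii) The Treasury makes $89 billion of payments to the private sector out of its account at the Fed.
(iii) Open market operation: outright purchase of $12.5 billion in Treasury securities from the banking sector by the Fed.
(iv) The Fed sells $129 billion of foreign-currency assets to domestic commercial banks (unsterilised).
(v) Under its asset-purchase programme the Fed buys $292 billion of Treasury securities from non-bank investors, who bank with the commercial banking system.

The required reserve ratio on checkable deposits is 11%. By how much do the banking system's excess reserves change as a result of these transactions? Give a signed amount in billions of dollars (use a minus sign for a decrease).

-$58.65 billion

Currency withdrawal $316 billion: reserves −$316B, deposits −$316B.
Government spending $89 billion: reserves +$89B, deposits +$89B.
OMO purchase (from banks) $12.5 billion: reserves +$12.5B, deposits 0.
FX sale $129 billion: reserves −$129B, deposits 0.
Asset purchase (from non-banks) $292 billion: reserves +$292B, deposits +$292B.
Totals: Δreserves = −$51.5B, Δdeposits = +$65B.
Δrequired reserves = 11% × +$65B = +$7.15B.
Δexcess reserves = Δreserves − Δrequired = −$51.5B − (+$7.15B) = -$58.65 billion.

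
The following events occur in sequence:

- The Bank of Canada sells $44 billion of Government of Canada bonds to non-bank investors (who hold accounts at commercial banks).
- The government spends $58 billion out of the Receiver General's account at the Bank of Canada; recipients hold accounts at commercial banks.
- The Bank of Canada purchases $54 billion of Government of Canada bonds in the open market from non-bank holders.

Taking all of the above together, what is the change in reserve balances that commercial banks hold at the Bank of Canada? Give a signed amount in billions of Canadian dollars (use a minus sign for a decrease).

Asset sale (to non-banks) $44 billion: the non-bank buyers' banks settle from reserves → −$44B.
Government spending $58 billion: government payments flow into bank reserve accounts → +$58B.
Asset purchase (from non-banks) $54 billion: the Bank of Canada pays by crediting reserve accounts → +$54B.
Net: −44 + 58 + 54 = +$68 billion.

+$68 billion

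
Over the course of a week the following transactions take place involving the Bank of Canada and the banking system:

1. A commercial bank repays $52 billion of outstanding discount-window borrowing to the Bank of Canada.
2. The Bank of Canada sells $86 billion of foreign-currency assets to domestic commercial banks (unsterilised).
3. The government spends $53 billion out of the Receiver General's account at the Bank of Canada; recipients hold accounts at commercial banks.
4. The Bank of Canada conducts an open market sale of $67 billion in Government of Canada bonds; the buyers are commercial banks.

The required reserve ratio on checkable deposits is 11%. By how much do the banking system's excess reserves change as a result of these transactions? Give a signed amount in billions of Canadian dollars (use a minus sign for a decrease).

Discount-window repayment $52 billion: reserves −$52B, deposits 0.
FX sale $86 billion: reserves −$86B, deposits 0.
Government spending $53 billion: reserves +$53B, deposits +$53B.
OMO sale (to banks) $67 billion: reserves −$67B, deposits 0.
Totals: Δreserves = −$152B, Δdeposits = +$53B.
Δrequired reserves = 11% × +$53B = +$5.83B.
Δexcess reserves = Δreserves − Δrequired = −$152B − (+$5.83B) = -$157.83 billion.

-$157.83 billion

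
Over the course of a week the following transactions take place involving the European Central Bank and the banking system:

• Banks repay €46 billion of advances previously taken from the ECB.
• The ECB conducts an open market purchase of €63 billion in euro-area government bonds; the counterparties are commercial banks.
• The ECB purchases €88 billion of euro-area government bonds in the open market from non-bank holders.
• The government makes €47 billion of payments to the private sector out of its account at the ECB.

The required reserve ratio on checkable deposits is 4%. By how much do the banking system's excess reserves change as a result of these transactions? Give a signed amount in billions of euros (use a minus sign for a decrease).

Discount-window repayment €46 billion: reserves −€46B, deposits 0.
OMO purchase (from banks) €63 billion: reserves +€63B, deposits 0.
Asset purchase (from non-banks) €88 billion: reserves +€88B, deposits +€88B.
Government spending €47 billion: reserves +€47B, deposits +€47B.
Totals: Δreserves = +€152B, Δdeposits = +€135B.
Δrequired reserves = 4% × +€135B = +€5.4B.
Δexcess reserves = Δreserves − Δrequired = +€152B − (+€5.4B) = +€146.6 billion.

+€146.6 billion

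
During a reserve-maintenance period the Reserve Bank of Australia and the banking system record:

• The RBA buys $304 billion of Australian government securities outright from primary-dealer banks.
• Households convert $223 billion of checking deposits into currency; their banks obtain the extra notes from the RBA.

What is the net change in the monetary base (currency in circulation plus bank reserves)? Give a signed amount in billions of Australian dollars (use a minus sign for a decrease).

OMO purchase (from banks) $304 billion: RBA balance sheet expands → +$304B.
Currency withdrawal $223 billion: just a shift between currency and reserves — both are base money → 0.
Net: 304 + 0 = +$304 billion.

+$304 billion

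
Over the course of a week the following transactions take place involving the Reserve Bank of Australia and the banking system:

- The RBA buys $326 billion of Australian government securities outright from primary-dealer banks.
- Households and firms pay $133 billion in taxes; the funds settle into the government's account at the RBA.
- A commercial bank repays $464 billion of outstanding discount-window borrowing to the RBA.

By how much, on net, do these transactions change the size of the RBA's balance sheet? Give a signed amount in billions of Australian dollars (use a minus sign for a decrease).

OMO purchase (from banks) $326 billion: an RBA asset is acquired → +$326B.
Government account inflow $133 billion: only the composition of liabilities changes → 0.
Discount-window repayment $464 billion: an RBA asset is shed → −$464B.
Net: 326 + 0 − 464 = -$138 billion.

-$138 billion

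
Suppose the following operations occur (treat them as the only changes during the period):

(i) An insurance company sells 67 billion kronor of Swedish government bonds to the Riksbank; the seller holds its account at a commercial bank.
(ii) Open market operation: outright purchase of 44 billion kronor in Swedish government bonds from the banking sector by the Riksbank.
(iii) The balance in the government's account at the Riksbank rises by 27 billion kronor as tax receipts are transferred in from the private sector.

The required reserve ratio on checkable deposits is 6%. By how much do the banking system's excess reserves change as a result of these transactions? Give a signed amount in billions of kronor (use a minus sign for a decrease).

+81.6 billion

Asset purchase (from non-banks) 67 billion kronor: reserves +67B, deposits +67B.
OMO purchase (from banks) 44 billion kronor: reserves +44B, deposits 0.
Government account inflow 27 billion kronor: reserves −27B, deposits −27B.
Totals: Δreserves = +84B, Δdeposits = +40B.
Δrequired reserves = 6% × +40B = +2.4B.
Δexcess reserves = Δreserves − Δrequired = +84B − (+2.4B) = +81.6 billion.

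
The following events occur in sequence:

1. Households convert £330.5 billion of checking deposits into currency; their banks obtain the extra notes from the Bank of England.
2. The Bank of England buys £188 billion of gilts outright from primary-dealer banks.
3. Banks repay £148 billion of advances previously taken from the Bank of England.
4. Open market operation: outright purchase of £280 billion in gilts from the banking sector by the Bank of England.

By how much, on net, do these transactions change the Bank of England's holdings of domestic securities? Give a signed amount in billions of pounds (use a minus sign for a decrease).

+£468 billion

Currency withdrawal £330.5 billion: the Bank of England's securities portfolio is untouched → 0.
OMO purchase (from banks) £188 billion: securities added to the Bank of England's portfolio → +£188B.
Discount-window repayment £148 billion: the Bank of England's securities portfolio is untouched → 0.
OMO purchase (from banks) £280 billion: securities added to the Bank of England's portfolio → +£280B.
Net: 0 + 188 + 0 + 280 = +£468 billion.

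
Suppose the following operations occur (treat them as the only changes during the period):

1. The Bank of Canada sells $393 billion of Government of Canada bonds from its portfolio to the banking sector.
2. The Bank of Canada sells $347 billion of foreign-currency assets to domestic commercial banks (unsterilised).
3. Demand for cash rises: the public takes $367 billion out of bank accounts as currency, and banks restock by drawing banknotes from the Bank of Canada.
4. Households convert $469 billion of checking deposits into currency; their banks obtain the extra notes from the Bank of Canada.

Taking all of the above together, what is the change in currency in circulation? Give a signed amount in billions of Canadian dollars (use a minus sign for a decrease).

OMO sale (to banks) $393 billion: no currency enters or leaves circulation → 0.
FX sale $347 billion: no currency enters or leaves circulation → 0.
Currency withdrawal $367 billion: notes leave the central bank → +$367B.
Currency withdrawal $469 billion: notes leave the central bank → +$469B.
Net: 0 + 0 + 367 + 469 = +$836 billion.

+$836 billion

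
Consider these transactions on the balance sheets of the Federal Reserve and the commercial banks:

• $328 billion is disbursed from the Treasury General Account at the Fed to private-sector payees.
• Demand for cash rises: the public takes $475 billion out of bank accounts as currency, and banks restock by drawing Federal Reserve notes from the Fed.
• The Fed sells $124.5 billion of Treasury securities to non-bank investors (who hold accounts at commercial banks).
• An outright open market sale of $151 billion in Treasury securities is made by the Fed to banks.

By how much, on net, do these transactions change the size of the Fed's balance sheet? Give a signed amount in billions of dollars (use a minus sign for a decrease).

Government spending $328 billion: only the composition of liabilities changes → 0.
Currency withdrawal $475 billion: only the composition of liabilities changes → 0.
Asset sale (to non-banks) $124.5 billion: a Fed asset is shed → −$124.5B.
OMO sale (to banks) $151 billion: a Fed asset is shed → −$151B.
Net: 0 + 0 − 124.5 − 151 = -$275.5 billion.

-$275.5 billion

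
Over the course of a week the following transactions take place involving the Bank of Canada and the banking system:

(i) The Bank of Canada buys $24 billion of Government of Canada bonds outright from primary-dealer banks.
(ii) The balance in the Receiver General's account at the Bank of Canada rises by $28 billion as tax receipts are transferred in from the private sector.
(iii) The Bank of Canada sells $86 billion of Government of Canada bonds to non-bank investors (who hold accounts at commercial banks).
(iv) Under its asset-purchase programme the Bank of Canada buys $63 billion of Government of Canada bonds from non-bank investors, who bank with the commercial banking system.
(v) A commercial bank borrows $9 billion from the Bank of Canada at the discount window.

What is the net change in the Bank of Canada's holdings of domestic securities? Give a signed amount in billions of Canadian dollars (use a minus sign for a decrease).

OMO purchase (from banks) $24 billion: securities added to the Bank of Canada's portfolio → +$24B.
Government account inflow $28 billion: the Bank of Canada's securities portfolio is untouched → 0.
Asset sale (to non-banks) $86 billion: securities removed from the Bank of Canada's portfolio → −$86B.
Asset purchase (from non-banks) $63 billion: securities added to the Bank of Canada's portfolio → +$63B.
Discount-window loan $9 billion: the Bank of Canada's securities portfolio is untouched → 0.
Net: 24 + 0 − 86 + 63 + 0 = +$1 billion.

+$1 billion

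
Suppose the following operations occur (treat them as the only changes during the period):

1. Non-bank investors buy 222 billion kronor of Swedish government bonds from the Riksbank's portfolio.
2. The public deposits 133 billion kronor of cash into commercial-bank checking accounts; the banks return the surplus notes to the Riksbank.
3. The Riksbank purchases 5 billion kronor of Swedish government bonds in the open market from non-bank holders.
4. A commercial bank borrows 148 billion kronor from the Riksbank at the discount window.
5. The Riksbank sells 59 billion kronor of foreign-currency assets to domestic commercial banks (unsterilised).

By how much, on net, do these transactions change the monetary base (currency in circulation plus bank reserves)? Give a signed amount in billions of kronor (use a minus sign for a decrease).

Asset sale (to non-banks) 222 billion kronor: Riksbank balance sheet contracts → −222B.
Currency deposit 133 billion kronor: just a shift between currency and reserves — both are base money → 0.
Asset purchase (from non-banks) 5 billion kronor: Riksbank balance sheet expands → +5B.
Discount-window loan 148 billion kronor: Riksbank balance sheet expands → +148B.
FX sale 59 billion kronor: Riksbank balance sheet contracts → −59B.
Net: −222 + 0 + 5 + 148 − 59 = -128 billion.

-128 billion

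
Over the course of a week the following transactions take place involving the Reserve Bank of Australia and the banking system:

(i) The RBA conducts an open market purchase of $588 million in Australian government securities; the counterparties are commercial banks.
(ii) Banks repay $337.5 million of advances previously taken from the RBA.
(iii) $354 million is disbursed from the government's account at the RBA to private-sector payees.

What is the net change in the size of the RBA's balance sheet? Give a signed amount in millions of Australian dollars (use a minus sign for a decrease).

+$250.5 million

OMO purchase (from banks) $588 million: an RBA asset is acquired → +$588M.
Discount-window repayment $337.5 million: an RBA asset is shed → −$337.5M.
Government spending $354 million: only the composition of liabilities changes → 0.
Net: 588 − 337.5 + 0 = +$250.5 million.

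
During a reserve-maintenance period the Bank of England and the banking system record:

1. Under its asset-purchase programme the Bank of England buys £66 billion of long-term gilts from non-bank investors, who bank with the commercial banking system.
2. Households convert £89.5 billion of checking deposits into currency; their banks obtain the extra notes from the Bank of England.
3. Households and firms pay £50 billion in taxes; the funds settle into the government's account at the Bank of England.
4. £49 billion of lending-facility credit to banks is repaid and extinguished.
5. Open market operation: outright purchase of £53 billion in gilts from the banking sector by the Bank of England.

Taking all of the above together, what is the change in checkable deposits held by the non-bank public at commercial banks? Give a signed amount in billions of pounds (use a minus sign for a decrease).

-£73.5 billion

Asset purchase (from non-banks) £66 billion: non-bank counterparties' bank balances rise → +£66B.
Currency withdrawal £89.5 billion: non-bank counterparties' bank balances fall → −£89.5B.
Government account inflow £50 billion: non-bank counterparties' bank balances fall → −£50B.
Discount-window repayment £49 billion: the counterparty is a bank, so public deposits are unchanged → 0.
OMO purchase (from banks) £53 billion: the counterparty is a bank, so public deposits are unchanged → 0.
Net: 66 − 89.5 − 50 + 0 + 0 = -£73.5 billion.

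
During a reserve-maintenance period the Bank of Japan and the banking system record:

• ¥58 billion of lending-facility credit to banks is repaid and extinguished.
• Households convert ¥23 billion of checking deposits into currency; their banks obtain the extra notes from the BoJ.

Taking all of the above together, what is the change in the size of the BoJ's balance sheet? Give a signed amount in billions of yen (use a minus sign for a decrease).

Discount-window repayment ¥58 billion: a BoJ asset is shed → −¥58B.
Currency withdrawal ¥23 billion: only the composition of liabilities changes → 0.
Net: −58 + 0 = -¥58 billion.

-¥58 billion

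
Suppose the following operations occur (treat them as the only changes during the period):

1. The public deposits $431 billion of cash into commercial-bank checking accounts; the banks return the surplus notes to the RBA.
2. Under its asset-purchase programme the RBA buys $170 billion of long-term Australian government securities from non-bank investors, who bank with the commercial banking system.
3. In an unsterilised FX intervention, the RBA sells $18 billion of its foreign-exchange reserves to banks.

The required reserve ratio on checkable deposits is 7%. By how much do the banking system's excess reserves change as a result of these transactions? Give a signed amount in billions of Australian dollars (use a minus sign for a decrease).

+$540.93 billion

Currency deposit $431 billion: reserves +$431B, deposits +$431B.
Asset purchase (from non-banks) $170 billion: reserves +$170B, deposits +$170B.
FX sale $18 billion: reserves −$18B, deposits 0.
Totals: Δreserves = +$583B, Δdeposits = +$601B.
Δrequired reserves = 7% × +$601B = +$42.07B.
Δexcess reserves = Δreserves − Δrequired = +$583B − (+$42.07B) = +$540.93 billion.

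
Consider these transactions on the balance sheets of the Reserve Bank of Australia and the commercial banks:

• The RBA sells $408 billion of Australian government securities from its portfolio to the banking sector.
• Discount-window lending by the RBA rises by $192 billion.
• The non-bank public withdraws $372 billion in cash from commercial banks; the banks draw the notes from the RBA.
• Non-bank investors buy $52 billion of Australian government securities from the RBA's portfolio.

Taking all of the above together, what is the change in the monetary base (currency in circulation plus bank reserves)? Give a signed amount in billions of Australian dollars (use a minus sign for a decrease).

-$268 billion

RBA balance sheet:
  Assets:      Securities −$460B, Loans to banks +$192B
  Liabilities: Bank reserves −$640B, Currency in circulation +$372B
Monetary base = currency + reserves: +$372B + (−$640B) = -$268 billion.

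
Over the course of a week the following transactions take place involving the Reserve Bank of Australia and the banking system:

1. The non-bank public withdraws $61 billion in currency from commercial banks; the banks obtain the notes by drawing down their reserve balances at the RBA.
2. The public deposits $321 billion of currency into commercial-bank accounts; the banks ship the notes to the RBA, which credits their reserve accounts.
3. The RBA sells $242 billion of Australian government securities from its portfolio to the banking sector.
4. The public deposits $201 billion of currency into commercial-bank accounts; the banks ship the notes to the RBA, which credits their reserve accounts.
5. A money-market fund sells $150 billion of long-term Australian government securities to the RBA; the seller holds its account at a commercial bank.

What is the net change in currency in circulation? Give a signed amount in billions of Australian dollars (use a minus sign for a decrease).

-$461 billion

Currency withdrawal $61 billion: notes leave the central bank → +$61B.
Currency deposit $321 billion: notes return to the central bank → −$321B.
OMO sale (to banks) $242 billion: no currency enters or leaves circulation → 0.
Currency deposit $201 billion: notes return to the central bank → −$201B.
Asset purchase (from non-banks) $150 billion: no currency enters or leaves circulation → 0.
Net: 61 − 321 + 0 − 201 + 0 = -$461 billion.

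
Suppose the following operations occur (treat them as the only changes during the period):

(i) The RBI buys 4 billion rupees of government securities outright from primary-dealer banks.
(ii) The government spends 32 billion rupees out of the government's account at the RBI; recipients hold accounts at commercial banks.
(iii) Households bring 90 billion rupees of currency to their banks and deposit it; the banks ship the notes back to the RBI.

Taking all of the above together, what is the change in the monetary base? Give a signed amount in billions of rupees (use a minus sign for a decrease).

RBI balance sheet:
  Assets:      Securities +4B
  Liabilities: Bank reserves +126B, Currency in circulation −90B, Government deposits −32B
Commercial banking system:
  Assets:      Reserves at CB +126B, Securities −4B
  Liabilities: Checkable deposits +122B
Monetary base = currency + reserves: −90B + (+126B) = +36 billion.

+36 billion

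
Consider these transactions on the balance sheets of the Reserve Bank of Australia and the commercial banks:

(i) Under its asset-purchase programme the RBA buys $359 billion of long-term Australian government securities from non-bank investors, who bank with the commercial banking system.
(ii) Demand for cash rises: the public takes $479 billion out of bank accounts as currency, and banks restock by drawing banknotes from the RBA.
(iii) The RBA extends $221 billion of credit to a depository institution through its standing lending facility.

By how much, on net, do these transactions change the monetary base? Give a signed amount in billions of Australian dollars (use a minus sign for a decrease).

RBA balance sheet:
  Assets:      Securities +$359B, Loans to banks +$221B
  Liabilities: Bank reserves +$101B, Currency in circulation +$479B
Monetary base = currency + reserves: +$479B + (+$101B) = +$580 billion.

+$580 billion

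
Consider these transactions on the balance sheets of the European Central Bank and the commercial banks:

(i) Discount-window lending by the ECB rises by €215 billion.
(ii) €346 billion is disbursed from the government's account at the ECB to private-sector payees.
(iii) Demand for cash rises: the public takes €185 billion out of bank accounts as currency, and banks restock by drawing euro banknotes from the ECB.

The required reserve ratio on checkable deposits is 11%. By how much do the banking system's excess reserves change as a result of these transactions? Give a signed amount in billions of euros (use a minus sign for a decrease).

+€358.29 billion

Discount-window loan €215 billion: reserves +€215B, deposits 0.
Government spending €346 billion: reserves +€346B, deposits +€346B.
Currency withdrawal €185 billion: reserves −€185B, deposits −€185B.
Totals: Δreserves = +€376B, Δdeposits = +€161B.
Δrequired reserves = 11% × +€161B = +€17.71B.
Δexcess reserves = Δreserves − Δrequired = +€376B − (+€17.71B) = +€358.29 billion.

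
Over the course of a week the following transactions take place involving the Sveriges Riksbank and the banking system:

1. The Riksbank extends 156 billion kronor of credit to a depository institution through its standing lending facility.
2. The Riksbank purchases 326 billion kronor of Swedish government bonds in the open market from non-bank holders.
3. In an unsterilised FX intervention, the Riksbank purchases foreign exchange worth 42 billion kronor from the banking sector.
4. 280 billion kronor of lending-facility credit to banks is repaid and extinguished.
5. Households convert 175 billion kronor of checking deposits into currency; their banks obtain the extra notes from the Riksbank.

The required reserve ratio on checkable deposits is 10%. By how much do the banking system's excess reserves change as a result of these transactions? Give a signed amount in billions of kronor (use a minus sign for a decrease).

+53.9 billion

Discount-window loan 156 billion kronor: reserves +156B, deposits 0.
Asset purchase (from non-banks) 326 billion kronor: reserves +326B, deposits +326B.
FX purchase 42 billion kronor: reserves +42B, deposits 0.
Discount-window repayment 280 billion kronor: reserves −280B, deposits 0.
Currency withdrawal 175 billion kronor: reserves −175B, deposits −175B.
Totals: Δreserves = +69B, Δdeposits = +151B.
Δrequired reserves = 10% × +151B = +15.1B.
Δexcess reserves = Δreserves − Δrequired = +69B − (+15.1B) = +53.9 billion.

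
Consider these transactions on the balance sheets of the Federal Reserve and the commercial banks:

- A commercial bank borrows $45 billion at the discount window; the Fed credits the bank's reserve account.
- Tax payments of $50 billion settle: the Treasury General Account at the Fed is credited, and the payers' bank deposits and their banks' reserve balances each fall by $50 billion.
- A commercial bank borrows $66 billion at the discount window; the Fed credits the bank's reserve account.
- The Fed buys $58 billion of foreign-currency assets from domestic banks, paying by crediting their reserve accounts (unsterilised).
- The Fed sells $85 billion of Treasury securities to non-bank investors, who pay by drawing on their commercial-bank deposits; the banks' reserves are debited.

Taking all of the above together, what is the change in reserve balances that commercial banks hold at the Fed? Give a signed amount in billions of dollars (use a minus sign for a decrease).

Fed balance sheet:
  Assets:      Securities −$85B, Loans to banks +$111B, Foreign assets +$58B
  Liabilities: Bank reserves +$34B, Government deposits +$50B
Commercial banking system:
  Assets:      Reserves at CB +$34B, Foreign assets −$58B
  Liabilities: Checkable deposits −$135B, Borrowings from CB +$111B
So the change in reserve balances that commercial banks hold at the Fed is +$34 billion.

+$34 billion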